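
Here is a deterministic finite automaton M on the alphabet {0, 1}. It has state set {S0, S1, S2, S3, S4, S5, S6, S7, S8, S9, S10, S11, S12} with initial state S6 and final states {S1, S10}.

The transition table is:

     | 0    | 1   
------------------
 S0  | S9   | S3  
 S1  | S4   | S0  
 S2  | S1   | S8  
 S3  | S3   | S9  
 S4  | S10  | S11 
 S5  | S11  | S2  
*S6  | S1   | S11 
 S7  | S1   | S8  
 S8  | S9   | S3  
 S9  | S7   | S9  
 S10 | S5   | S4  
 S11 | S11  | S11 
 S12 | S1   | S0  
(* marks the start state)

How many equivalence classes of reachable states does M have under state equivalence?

10

States {S12} cannot be reached from the start state, so discard them.
Initial partition by acceptance: {S1,S10} | {S0,S2,S3,S4,S5,S6,S7,S8,S9,S11}.
Split {S0,S2,S3,S4,S5,S6,S7,S8,S9,S11} by δ(·,0) → {S0,S3,S5,S8,S9,S11} and {S2,S4,S6,S7}.
On input 0, block {S1,S10} splits into {S1} and {S10}.
Split {S0,S3,S5,S8,S9,S11} by δ(·,0) → {S0,S3,S5,S8,S11} and {S9}.
Refine {S0,S3,S5,S8,S11} on symbol 0: members go to different blocks, giving {S3,S5,S11} and {S0,S8}.
On input 1, block {S3,S5,S11} splits into {S3} and {S5} and {S11}.
Split {S2,S4,S6,S7} by δ(·,0) → {S2,S6,S7} and {S4}.
On input 1, block {S2,S6,S7} splits into {S2,S7} and {S6}.
Stable partition: {S1} | {S3} | {S2,S7} | {S10} | {S9} | {S0,S8} | {S5} | {S11} | {S4} | {S6} — 10 equivalence classes.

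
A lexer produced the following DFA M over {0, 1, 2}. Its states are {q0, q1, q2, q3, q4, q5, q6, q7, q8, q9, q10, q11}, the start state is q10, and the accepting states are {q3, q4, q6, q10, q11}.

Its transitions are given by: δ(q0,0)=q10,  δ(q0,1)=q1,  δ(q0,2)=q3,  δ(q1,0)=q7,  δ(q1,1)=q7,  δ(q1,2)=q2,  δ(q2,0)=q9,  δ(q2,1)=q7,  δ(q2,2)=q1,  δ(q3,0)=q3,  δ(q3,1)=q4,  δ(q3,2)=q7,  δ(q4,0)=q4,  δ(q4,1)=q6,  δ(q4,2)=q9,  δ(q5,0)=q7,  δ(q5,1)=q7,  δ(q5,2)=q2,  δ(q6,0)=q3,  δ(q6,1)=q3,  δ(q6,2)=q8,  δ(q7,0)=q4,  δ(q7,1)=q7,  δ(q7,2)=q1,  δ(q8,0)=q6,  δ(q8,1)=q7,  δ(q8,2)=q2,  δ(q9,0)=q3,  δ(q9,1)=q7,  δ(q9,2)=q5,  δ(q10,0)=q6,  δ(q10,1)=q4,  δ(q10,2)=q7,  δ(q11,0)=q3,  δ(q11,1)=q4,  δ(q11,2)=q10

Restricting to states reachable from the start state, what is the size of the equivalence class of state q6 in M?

4

First remove the unreachable states {q0,q11}; 10 states remain.
Start with accepting vs non-accepting: {q3,q4,q6,q10} | {q1,q2,q5,q7,q8,q9}.
On input 0, block {q1,q2,q5,q7,q8,q9} splits into {q1,q2,q5} and {q7,q8,q9}.
No further refinement is possible. Final partition (3 blocks): {q3,q4,q6,q10} | {q1,q2,q5} | {q7,q8,q9}.
The equivalence class containing q6 is {q3,q4,q6,q10}, of size 4.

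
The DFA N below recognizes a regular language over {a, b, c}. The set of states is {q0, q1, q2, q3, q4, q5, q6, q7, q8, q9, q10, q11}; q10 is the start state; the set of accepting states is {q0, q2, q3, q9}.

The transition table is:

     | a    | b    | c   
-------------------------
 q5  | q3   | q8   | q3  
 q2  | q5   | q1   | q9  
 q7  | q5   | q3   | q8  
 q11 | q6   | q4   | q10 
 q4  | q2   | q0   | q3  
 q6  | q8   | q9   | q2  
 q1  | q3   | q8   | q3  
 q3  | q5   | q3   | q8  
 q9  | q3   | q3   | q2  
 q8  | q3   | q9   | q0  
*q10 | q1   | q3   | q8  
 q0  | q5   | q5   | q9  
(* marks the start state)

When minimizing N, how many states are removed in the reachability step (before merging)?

Starting at q10 and following transitions, the reachable set is {q0, q1, q2, q3, q5, q8, q9, q10}. That leaves q4, q6, q7, q11 unreachable — 4 in total.

4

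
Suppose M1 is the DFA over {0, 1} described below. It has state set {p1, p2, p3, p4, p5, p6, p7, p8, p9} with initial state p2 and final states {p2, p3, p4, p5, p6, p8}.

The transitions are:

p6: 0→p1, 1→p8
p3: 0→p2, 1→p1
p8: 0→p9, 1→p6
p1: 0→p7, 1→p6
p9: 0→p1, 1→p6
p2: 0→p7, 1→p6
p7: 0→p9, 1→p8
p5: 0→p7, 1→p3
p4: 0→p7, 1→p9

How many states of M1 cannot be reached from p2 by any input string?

3

Starting at p2 and following transitions, the reachable set is {p1, p2, p6, p7, p8, p9}. That leaves p3, p4, p5 unreachable — 3 in total.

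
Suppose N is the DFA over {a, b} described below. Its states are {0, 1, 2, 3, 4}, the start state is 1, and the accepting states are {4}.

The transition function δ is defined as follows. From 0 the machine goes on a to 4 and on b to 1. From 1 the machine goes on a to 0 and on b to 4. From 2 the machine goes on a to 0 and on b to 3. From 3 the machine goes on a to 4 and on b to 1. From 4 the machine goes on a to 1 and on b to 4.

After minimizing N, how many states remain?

Reachable states from the start: {0,1,4}. Unreachable: {2,3} — drop them.
Initial partition by acceptance: {4} | {0,1}.
Refine {0,1} on symbol a: members go to different blocks, giving {0} and {1}.
The partition is now stable with 3 blocks: {4} | {0} | {1}.

3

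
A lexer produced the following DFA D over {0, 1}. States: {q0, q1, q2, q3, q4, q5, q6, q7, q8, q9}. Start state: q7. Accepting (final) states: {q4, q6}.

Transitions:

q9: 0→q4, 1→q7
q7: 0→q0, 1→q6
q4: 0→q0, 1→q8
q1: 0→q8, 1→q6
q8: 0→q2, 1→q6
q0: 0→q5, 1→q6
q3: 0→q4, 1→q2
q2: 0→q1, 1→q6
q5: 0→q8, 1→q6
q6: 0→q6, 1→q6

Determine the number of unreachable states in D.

3

BFS from q7 reaches {q0, q1, q2, q5, q6, q7, q8}; the 3 state(s) q3, q4, q9 are never visited.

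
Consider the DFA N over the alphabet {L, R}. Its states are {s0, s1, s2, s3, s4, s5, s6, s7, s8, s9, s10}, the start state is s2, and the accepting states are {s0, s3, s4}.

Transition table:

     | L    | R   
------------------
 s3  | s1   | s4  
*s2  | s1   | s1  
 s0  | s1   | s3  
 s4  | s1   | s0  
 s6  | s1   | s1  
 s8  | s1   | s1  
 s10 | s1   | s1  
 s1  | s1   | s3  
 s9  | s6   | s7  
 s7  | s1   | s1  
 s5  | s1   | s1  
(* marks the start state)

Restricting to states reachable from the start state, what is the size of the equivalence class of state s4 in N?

States {s5,s6,s7,s8,s9,s10} cannot be reached from the start state, so discard them.
Start with accepting vs non-accepting: {s0,s3,s4} | {s1,s2}.
On input R, block {s1,s2} splits into {s1} and {s2}.
The partition is now stable with 3 blocks: {s0,s3,s4} | {s1} | {s2}.
State s4 belongs to the block {s0,s3,s4}, which has 3 states.

3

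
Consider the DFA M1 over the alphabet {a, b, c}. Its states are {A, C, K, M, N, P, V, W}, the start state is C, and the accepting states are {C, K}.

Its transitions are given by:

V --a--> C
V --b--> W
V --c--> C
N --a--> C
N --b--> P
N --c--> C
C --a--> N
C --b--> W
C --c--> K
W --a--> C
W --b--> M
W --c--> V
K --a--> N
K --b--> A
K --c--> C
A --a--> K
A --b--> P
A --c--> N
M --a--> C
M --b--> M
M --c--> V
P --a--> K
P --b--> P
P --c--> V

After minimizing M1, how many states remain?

3

Initial partition by acceptance: {C,K} | {A,M,N,P,V,W}.
Split {A,M,N,P,V,W} by δ(·,c) → {A,M,P,W} and {N,V}.
No further refinement is possible. Final partition (3 blocks): {C,K} | {A,M,P,W} | {N,V}.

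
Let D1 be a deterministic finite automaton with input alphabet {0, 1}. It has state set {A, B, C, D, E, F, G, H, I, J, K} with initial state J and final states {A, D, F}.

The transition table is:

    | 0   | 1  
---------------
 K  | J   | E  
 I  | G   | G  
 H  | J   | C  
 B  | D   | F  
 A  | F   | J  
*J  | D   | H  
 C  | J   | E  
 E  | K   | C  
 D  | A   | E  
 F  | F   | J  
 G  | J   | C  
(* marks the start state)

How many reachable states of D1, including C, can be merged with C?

Reachable states from the start: {A,C,D,E,F,H,J,K}. Unreachable: {B,G,I} — drop them.
Initial partition by acceptance: {A,D,F} | {C,E,H,J,K}.
On input 0, block {C,E,H,J,K} splits into {C,E,H,K} and {J}.
Split {A,D,F} by δ(·,1) → {A,F} and {D}.
Refine {C,E,H,K} on symbol 0: members go to different blocks, giving {C,H,K} and {E}.
Refine {C,H,K} on symbol 1: members go to different blocks, giving {C,K} and {H}.
Stable partition: {A,F} | {C,K} | {J} | {D} | {E} | {H} — 6 equivalence classes.
State C belongs to the block {C,K}, which has 2 states.

2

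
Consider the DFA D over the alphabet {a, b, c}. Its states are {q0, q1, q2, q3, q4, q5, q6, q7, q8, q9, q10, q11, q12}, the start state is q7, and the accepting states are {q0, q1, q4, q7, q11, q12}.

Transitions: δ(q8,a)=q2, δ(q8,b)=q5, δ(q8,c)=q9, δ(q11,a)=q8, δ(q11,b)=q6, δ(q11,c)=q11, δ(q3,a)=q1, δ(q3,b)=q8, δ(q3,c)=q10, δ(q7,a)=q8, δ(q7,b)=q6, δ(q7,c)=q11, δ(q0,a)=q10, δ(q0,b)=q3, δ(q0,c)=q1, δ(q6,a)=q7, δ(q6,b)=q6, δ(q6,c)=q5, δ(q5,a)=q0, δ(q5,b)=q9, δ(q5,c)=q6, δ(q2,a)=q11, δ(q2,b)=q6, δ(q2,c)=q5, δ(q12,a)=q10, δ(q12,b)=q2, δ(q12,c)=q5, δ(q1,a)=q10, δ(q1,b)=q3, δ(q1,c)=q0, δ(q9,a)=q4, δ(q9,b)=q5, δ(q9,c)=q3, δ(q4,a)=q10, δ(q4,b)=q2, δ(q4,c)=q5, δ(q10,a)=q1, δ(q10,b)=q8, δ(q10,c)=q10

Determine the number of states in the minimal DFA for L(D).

8

First remove the unreachable states {q12}; 12 states remain.
Initial partition by acceptance: {q0,q1,q4,q7,q11} | {q2,q3,q5,q6,q8,q9,q10}.
Split {q0,q1,q4,q7,q11} by δ(·,c) → {q0,q1,q7,q11} and {q4}.
Refine {q2,q3,q5,q6,q8,q9,q10} on symbol a: members go to different blocks, giving {q2,q3,q5,q6,q10} and {q8} and {q9}.
On input a, block {q0,q1,q7,q11} splits into {q0,q1} and {q7,q11}.
Split {q2,q3,q5,q6,q10} by δ(·,a) → {q3,q5,q10} and {q2,q6}.
On input b, block {q3,q5,q10} splits into {q3,q10} and {q5}.
Stable partition: {q0,q1} | {q3,q10} | {q4} | {q8} | {q9} | {q7,q11} | {q2,q6} | {q5} — 8 equivalence classes.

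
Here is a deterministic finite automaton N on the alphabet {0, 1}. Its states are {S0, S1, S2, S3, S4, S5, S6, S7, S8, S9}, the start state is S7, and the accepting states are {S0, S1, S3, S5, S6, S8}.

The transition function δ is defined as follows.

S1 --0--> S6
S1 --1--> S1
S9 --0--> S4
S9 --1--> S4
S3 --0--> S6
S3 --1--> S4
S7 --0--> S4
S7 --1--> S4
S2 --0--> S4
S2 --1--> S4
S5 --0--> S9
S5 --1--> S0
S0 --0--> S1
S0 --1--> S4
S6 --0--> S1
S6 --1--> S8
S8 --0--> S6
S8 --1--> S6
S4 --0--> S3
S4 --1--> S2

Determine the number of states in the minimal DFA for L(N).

States {S0,S5,S9} cannot be reached from the start state, so discard them.
Initial partition by acceptance: {S1,S3,S6,S8} | {S2,S4,S7}.
Split {S1,S3,S6,S8} by δ(·,1) → {S1,S6,S8} and {S3}.
Refine {S2,S4,S7} on symbol 0: members go to different blocks, giving {S2,S7} and {S4}.
No further refinement is possible. Final partition (4 blocks): {S1,S6,S8} | {S2,S7} | {S3} | {S4}.

4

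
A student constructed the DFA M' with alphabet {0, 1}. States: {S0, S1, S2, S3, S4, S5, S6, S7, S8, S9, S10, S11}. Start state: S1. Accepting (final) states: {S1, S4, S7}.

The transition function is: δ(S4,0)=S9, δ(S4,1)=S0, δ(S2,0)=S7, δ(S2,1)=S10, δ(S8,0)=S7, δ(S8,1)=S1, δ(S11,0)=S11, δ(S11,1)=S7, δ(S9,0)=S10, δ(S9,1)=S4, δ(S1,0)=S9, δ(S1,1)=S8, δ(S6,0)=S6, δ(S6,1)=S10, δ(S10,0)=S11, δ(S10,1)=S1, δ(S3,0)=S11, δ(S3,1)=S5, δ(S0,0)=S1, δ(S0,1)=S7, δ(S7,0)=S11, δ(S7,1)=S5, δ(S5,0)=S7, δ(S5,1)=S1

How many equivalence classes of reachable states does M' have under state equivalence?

First remove the unreachable states {S2,S3,S6}; 9 states remain.
Start with accepting vs non-accepting: {S1,S4,S7} | {S0,S5,S8,S9,S10,S11}.
On input 0, block {S0,S5,S8,S9,S10,S11} splits into {S0,S5,S8} and {S9,S10,S11}.
No further refinement is possible. Final partition (3 blocks): {S1,S4,S7} | {S0,S5,S8} | {S9,S10,S11}.

3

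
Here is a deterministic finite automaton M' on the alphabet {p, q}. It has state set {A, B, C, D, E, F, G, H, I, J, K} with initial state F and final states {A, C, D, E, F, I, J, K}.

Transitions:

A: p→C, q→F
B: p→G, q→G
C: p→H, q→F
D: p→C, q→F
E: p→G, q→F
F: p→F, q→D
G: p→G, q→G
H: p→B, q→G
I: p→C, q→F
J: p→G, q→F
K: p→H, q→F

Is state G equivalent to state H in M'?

Yes

Reachable states from the start: {B,C,D,F,G,H}. Unreachable: {A,E,I,J,K} — drop them.
Initial partition by acceptance: {C,D,F} | {B,G,H}.
On input p, block {C,D,F} splits into {D,F} and {C}.
Refine {D,F} on symbol p: members go to different blocks, giving {D} and {F}.
No further refinement is possible. Final partition (4 blocks): {D} | {B,G,H} | {C} | {F}.
G and H lie in the same block of the stable partition, so they are equivalent — no string distinguishes them.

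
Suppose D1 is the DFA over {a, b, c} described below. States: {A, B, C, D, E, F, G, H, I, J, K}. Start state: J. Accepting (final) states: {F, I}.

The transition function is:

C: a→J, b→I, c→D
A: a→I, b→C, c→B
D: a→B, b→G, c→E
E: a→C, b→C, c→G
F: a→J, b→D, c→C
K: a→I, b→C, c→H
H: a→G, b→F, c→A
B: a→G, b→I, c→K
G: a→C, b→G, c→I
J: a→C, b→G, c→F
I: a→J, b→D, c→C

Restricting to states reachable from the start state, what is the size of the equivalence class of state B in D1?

2

All states are reachable from the start state.
Initial partition by acceptance: {F,I} | {A,B,C,D,E,G,H,J,K}.
On input a, block {A,B,C,D,E,G,H,J,K} splits into {B,C,D,E,G,H,J} and {A,K}.
Refine {B,C,D,E,G,H,J} on symbol b: members go to different blocks, giving {D,E,G,J} and {B,C,H}.
On input b, block {D,E,G,J} splits into {D,G,J} and {E}.
Split {D,G,J} by δ(·,c) → {G,J} and {D}.
On input c, block {B,C,H} splits into {B,H} and {C}.
Stable partition: {F,I} | {G,J} | {A,K} | {B,H} | {E} | {D} | {C} — 7 equivalence classes.
State B belongs to the block {B,H}, which has 2 states.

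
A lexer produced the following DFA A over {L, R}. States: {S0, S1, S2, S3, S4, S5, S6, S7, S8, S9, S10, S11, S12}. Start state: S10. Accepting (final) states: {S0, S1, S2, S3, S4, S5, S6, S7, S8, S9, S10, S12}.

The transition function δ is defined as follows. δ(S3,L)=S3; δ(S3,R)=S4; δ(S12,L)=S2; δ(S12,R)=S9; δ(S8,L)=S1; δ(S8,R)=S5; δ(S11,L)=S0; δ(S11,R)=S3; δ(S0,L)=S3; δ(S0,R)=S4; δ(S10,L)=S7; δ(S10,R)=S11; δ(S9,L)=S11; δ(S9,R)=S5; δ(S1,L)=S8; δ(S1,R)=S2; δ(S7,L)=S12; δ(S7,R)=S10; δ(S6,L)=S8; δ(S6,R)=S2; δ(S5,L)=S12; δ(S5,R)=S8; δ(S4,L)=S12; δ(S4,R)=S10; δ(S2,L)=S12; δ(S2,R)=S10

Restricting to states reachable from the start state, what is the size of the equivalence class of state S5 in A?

First remove the unreachable states {S6}; 12 states remain.
P0 = {S0,S1,S2,S3,S4,S5,S7,S8,S9,S10,S12} | {S11}.
Refine {S0,S1,S2,S3,S4,S5,S7,S8,S9,S10,S12} on symbol L: members go to different blocks, giving {S0,S1,S2,S3,S4,S5,S7,S8,S10,S12} and {S9}.
On input R, block {S0,S1,S2,S3,S4,S5,S7,S8,S10,S12} splits into {S0,S1,S2,S3,S4,S5,S7,S8} and {S10} and {S12}.
Split {S0,S1,S2,S3,S4,S5,S7,S8} by δ(·,L) → {S0,S1,S3,S8} and {S2,S4,S5,S7}.
On input R, block {S2,S4,S5,S7} splits into {S2,S4,S7} and {S5}.
Split {S0,S1,S3,S8} by δ(·,R) → {S0,S1,S3} and {S8}.
On input L, block {S0,S1,S3} splits into {S0,S3} and {S1}.
The partition is now stable with 9 blocks: {S0,S3} | {S11} | {S9} | {S10} | {S12} | {S2,S4,S7} | {S5} | {S8} | {S1}.
State S5 belongs to the block {S5}, which has 1 states.

1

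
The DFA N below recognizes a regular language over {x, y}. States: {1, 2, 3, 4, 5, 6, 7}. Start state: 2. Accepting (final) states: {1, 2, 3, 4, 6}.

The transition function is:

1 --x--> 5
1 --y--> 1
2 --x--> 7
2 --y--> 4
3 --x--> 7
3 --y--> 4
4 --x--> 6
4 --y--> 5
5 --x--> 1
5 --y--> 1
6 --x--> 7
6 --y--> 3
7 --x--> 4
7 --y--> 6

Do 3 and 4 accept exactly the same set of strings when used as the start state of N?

All states are reachable from the start state.
Initial partition by acceptance: {1,2,3,4,6} | {5,7}.
On input x, block {1,2,3,4,6} splits into {1,2,3,6} and {4}.
On input y, block {1,2,3,6} splits into {1,6} and {2,3}.
Split {1,6} by δ(·,y) → {1} and {6}.
Refine {5,7} on symbol x: members go to different blocks, giving {5} and {7}.
No further refinement is possible. Final partition (6 blocks): {1} | {5} | {4} | {2,3} | {6} | {7}.
3 and 4 end up in different blocks, so they are distinguishable. For instance, the string 'x' is accepted from only 4.

No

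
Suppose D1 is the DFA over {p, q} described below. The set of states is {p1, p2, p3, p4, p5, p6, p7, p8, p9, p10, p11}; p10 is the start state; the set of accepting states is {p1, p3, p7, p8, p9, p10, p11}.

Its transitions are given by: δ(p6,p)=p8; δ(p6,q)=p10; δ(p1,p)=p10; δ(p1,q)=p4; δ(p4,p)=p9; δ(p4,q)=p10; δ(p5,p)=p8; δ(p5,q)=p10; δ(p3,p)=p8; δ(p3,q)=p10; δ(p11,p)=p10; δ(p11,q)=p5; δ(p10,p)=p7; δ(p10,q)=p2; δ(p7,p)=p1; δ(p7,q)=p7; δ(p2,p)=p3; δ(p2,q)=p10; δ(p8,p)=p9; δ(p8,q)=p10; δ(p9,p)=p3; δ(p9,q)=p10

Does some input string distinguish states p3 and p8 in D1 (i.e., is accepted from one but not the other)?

States {p5,p6,p11} cannot be reached from the start state, so discard them.
P0 = {p1,p3,p7,p8,p9,p10} | {p2,p4}.
Split {p1,p3,p7,p8,p9,p10} by δ(·,q) → {p3,p7,p8,p9} and {p1,p10}.
On input p, block {p3,p7,p8,p9} splits into {p3,p8,p9} and {p7}.
Split {p1,p10} by δ(·,p) → {p1} and {p10}.
No further refinement is possible. Final partition (5 blocks): {p3,p8,p9} | {p2,p4} | {p1} | {p7} | {p10}.
p3 and p8 lie in the same block of the stable partition, so they are equivalent — no string distinguishes them.

No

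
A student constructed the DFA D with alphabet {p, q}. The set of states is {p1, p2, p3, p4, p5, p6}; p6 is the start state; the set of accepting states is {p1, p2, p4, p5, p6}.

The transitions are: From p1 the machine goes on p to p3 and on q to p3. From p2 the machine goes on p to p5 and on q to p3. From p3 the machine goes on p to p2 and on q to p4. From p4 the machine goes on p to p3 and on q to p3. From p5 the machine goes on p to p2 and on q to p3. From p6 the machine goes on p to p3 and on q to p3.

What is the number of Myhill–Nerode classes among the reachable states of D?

Reachable states from the start: {p2,p3,p4,p5,p6}. Unreachable: {p1} — drop them.
Start with accepting vs non-accepting: {p2,p4,p5,p6} | {p3}.
On input p, block {p2,p4,p5,p6} splits into {p2,p5} and {p4,p6}.
The partition is now stable with 3 blocks: {p2,p5} | {p3} | {p4,p6}.

3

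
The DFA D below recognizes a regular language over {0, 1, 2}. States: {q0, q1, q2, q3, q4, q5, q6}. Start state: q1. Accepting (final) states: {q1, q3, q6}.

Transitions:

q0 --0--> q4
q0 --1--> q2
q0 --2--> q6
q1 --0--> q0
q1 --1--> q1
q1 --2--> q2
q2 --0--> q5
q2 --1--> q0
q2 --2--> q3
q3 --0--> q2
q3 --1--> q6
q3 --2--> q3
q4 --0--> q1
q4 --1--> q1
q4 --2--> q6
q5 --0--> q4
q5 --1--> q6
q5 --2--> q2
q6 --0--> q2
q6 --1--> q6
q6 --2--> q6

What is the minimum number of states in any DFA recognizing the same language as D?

Every state is reachable, so we keep all 7.
Start with accepting vs non-accepting: {q1,q3,q6} | {q0,q2,q4,q5}.
Refine {q1,q3,q6} on symbol 2: members go to different blocks, giving {q3,q6} and {q1}.
Refine {q0,q2,q4,q5} on symbol 0: members go to different blocks, giving {q0,q2,q5} and {q4}.
On input 0, block {q0,q2,q5} splits into {q0,q5} and {q2}.
Refine {q0,q5} on symbol 1: members go to different blocks, giving {q0} and {q5}.
Stable partition: {q3,q6} | {q0} | {q1} | {q4} | {q2} | {q5} — 6 equivalence classes.

6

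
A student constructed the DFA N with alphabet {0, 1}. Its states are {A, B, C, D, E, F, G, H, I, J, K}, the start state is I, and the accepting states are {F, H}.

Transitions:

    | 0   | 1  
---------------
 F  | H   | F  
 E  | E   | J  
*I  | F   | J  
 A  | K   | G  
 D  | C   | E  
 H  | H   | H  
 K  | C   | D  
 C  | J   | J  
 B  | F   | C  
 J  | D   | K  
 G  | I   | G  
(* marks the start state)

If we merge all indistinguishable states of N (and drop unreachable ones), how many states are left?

3

Reachable states from the start: {C,D,E,F,H,I,J,K}. Unreachable: {A,B,G} — drop them.
Start with accepting vs non-accepting: {F,H} | {C,D,E,I,J,K}.
On input 0, block {C,D,E,I,J,K} splits into {C,D,E,J,K} and {I}.
No further refinement is possible. Final partition (3 blocks): {F,H} | {C,D,E,J,K} | {I}.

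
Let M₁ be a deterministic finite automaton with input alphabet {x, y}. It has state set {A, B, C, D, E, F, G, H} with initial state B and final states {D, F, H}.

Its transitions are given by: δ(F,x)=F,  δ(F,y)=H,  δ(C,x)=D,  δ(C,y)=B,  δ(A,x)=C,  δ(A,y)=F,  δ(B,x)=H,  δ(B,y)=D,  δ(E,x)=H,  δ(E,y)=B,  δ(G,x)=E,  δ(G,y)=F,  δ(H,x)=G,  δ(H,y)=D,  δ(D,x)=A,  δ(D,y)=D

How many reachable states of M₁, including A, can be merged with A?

Start with accepting vs non-accepting: {D,F,H} | {A,B,C,E,G}.
Refine {D,F,H} on symbol x: members go to different blocks, giving {D,H} and {F}.
On input x, block {A,B,C,E,G} splits into {B,C,E} and {A,G}.
Refine {B,C,E} on symbol y: members go to different blocks, giving {C,E} and {B}.
No further refinement is possible. Final partition (5 blocks): {D,H} | {C,E} | {F} | {A,G} | {B}.
State A belongs to the block {A,G}, which has 2 states.

2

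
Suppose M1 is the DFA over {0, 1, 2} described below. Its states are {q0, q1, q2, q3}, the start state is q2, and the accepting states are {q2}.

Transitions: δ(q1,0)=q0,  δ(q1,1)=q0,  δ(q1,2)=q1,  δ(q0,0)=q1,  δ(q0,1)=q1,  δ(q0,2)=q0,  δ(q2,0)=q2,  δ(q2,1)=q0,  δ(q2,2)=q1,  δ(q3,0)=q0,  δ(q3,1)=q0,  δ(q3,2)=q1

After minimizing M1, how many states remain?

States {q3} cannot be reached from the start state, so discard them.
P0 = {q2} | {q0,q1}.
No further refinement is possible. Final partition (2 blocks): {q2} | {q0,q1}.

2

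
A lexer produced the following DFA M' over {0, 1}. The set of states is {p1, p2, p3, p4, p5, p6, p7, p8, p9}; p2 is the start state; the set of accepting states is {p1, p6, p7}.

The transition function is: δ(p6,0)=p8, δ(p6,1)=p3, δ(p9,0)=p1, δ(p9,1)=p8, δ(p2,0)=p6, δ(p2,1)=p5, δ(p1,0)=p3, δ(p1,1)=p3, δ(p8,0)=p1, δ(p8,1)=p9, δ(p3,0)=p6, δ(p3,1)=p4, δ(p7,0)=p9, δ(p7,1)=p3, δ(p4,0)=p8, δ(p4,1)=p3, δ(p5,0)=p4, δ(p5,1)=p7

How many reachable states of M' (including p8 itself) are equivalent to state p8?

2

Initial partition by acceptance: {p1,p6,p7} | {p2,p3,p4,p5,p8,p9}.
On input 0, block {p2,p3,p4,p5,p8,p9} splits into {p2,p3,p8,p9} and {p4,p5}.
On input 1, block {p2,p3,p8,p9} splits into {p2,p3} and {p8,p9}.
Refine {p1,p6,p7} on symbol 0: members go to different blocks, giving {p6,p7} and {p1}.
On input 0, block {p4,p5} splits into {p4} and {p5}.
Refine {p2,p3} on symbol 1: members go to different blocks, giving {p2} and {p3}.
Stable partition: {p6,p7} | {p2} | {p4} | {p8,p9} | {p1} | {p5} | {p3} — 7 equivalence classes.
State p8 belongs to the block {p8,p9}, which has 2 states.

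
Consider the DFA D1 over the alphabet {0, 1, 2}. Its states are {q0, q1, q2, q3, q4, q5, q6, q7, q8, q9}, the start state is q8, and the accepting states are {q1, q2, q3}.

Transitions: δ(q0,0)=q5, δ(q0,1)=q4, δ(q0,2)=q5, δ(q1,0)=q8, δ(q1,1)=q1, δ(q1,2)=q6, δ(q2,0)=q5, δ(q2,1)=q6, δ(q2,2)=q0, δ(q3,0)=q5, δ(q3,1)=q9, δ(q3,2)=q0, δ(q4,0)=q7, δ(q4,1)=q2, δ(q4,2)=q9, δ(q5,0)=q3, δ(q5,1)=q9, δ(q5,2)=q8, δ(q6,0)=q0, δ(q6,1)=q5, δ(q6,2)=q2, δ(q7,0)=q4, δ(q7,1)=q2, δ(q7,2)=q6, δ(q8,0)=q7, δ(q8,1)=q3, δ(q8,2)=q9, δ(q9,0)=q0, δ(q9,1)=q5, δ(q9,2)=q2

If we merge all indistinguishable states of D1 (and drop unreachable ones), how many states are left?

5

Reachable states from the start: {q0,q2,q3,q4,q5,q6,q7,q8,q9}. Unreachable: {q1} — drop them.
Initial partition by acceptance: {q2,q3} | {q0,q4,q5,q6,q7,q8,q9}.
Refine {q0,q4,q5,q6,q7,q8,q9} on symbol 0: members go to different blocks, giving {q0,q4,q6,q7,q8,q9} and {q5}.
On input 0, block {q0,q4,q6,q7,q8,q9} splits into {q4,q6,q7,q8,q9} and {q0}.
Refine {q4,q6,q7,q8,q9} on symbol 0: members go to different blocks, giving {q4,q7,q8} and {q6,q9}.
The partition is now stable with 5 blocks: {q2,q3} | {q4,q7,q8} | {q5} | {q0} | {q6,q9}.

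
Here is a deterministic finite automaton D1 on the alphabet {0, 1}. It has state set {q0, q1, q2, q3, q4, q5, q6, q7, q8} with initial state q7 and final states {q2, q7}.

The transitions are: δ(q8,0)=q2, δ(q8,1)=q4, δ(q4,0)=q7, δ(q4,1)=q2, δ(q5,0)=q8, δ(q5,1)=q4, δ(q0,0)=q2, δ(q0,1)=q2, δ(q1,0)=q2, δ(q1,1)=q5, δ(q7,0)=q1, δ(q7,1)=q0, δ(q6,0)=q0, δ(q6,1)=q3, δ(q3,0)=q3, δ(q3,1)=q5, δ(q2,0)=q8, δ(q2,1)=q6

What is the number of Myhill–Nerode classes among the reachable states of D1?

Every state is reachable, so we keep all 9.
Initial partition by acceptance: {q2,q7} | {q0,q1,q3,q4,q5,q6,q8}.
On input 0, block {q0,q1,q3,q4,q5,q6,q8} splits into {q0,q1,q4,q8} and {q3,q5,q6}.
Split {q2,q7} by δ(·,1) → {q2} and {q7}.
On input 0, block {q0,q1,q4,q8} splits into {q0,q1,q8} and {q4}.
Refine {q0,q1,q8} on symbol 1: members go to different blocks, giving {q0} and {q1} and {q8}.
Refine {q3,q5,q6} on symbol 0: members go to different blocks, giving {q3} and {q5} and {q6}.
No further refinement is possible. Final partition (9 blocks): {q2} | {q0} | {q3} | {q7} | {q4} | {q1} | {q8} | {q5} | {q6}.

9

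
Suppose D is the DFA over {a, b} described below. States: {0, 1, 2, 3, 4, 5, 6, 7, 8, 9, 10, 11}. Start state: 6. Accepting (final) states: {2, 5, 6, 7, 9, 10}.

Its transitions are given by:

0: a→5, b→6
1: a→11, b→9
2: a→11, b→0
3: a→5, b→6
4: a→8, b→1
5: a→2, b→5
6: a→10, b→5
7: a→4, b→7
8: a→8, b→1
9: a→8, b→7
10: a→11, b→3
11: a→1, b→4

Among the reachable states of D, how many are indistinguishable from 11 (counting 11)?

1

Every state is reachable, so we keep all 12.
Start with accepting vs non-accepting: {2,5,6,7,9,10} | {0,1,3,4,8,11}.
Refine {2,5,6,7,9,10} on symbol a: members go to different blocks, giving {2,7,9,10} and {5,6}.
Split {2,7,9,10} by δ(·,b) → {2,10} and {7,9}.
Refine {0,1,3,4,8,11} on symbol a: members go to different blocks, giving {1,4,8,11} and {0,3}.
Refine {1,4,8,11} on symbol b: members go to different blocks, giving {4,8,11} and {1}.
Split {4,8,11} by δ(·,a) → {4,8} and {11}.
No further refinement is possible. Final partition (7 blocks): {2,10} | {4,8} | {5,6} | {7,9} | {0,3} | {1} | {11}.
State 11 belongs to the block {11}, which has 1 states.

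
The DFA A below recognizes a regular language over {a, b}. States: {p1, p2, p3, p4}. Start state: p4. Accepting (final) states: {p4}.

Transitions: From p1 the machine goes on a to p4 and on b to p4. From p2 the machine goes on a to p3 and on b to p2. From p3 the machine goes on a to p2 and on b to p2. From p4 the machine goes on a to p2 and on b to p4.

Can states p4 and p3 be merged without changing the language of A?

No

Reachable states from the start: {p2,p3,p4}. Unreachable: {p1} — drop them.
P0 = {p4} | {p2,p3}.
No further refinement is possible. Final partition (2 blocks): {p4} | {p2,p3}.
p4 and p3 end up in different blocks, so they are distinguishable. For instance, the string 'ε' is accepted from only p4.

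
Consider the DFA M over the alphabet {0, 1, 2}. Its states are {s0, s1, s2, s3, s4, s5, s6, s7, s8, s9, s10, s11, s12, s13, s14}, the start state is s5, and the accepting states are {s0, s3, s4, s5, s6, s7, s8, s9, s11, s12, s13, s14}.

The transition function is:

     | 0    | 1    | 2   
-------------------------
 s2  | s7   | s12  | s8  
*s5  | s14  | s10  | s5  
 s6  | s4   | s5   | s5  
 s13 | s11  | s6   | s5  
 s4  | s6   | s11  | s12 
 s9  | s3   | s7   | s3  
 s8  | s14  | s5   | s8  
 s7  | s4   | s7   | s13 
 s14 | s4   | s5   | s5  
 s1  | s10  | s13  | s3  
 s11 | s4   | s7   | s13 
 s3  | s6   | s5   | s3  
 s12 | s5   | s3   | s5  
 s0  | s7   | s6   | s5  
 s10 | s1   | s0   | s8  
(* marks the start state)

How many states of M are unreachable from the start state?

BFS from s5 reaches {s0, s1, s3, s4, s5, s6, s7, s8, s10, s11, s12, s13, s14}; the 2 state(s) s2, s9 are never visited.

2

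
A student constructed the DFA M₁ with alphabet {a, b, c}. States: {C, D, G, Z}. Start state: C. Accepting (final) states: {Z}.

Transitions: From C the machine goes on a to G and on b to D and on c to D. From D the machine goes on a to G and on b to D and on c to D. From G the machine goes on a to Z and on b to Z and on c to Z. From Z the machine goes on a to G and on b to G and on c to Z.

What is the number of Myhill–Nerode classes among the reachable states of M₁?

Every state is reachable, so we keep all 4.
Initial partition by acceptance: {Z} | {C,D,G}.
Refine {C,D,G} on symbol a: members go to different blocks, giving {C,D} and {G}.
The partition is now stable with 3 blocks: {Z} | {C,D} | {G}.

3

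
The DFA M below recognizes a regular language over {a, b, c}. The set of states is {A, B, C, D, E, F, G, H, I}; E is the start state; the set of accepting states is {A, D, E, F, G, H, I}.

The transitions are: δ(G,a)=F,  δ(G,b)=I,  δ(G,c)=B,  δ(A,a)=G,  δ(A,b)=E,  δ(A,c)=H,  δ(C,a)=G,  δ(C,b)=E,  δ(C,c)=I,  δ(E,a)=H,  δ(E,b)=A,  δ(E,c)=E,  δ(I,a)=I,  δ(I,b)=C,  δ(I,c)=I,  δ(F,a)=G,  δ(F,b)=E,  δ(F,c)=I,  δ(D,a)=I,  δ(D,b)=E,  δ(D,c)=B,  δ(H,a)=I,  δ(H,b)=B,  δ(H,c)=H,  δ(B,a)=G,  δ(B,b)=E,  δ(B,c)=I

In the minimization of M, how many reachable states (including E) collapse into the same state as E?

1

First remove the unreachable states {D}; 8 states remain.
P0 = {A,E,F,G,H,I} | {B,C}.
On input b, block {A,E,F,G,H,I} splits into {A,E,F,G} and {H,I}.
Split {A,E,F,G} by δ(·,a) → {A,F,G} and {E}.
On input b, block {A,F,G} splits into {A,F} and {G}.
The partition is now stable with 5 blocks: {A,F} | {B,C} | {H,I} | {E} | {G}.
State E belongs to the block {E}, which has 1 states.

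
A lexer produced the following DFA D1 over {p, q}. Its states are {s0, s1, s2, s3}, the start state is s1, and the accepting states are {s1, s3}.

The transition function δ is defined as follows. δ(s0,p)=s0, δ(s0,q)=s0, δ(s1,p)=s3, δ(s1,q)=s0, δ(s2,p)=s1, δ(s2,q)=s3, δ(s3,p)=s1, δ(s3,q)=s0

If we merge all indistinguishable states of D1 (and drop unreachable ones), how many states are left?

First remove the unreachable states {s2}; 3 states remain.
P0 = {s1,s3} | {s0}.
The partition is now stable with 2 blocks: {s1,s3} | {s0}.

2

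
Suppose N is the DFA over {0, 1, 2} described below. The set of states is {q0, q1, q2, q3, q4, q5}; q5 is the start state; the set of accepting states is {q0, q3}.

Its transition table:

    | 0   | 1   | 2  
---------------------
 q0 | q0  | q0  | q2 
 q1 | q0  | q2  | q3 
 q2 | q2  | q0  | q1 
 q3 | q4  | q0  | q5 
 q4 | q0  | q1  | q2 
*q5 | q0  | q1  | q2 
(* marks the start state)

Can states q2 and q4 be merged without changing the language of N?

All states are reachable from the start state.
Initial partition by acceptance: {q0,q3} | {q1,q2,q4,q5}.
Refine {q0,q3} on symbol 0: members go to different blocks, giving {q0} and {q3}.
Refine {q1,q2,q4,q5} on symbol 0: members go to different blocks, giving {q1,q4,q5} and {q2}.
Split {q1,q4,q5} by δ(·,1) → {q4,q5} and {q1}.
No further refinement is possible. Final partition (5 blocks): {q0} | {q4,q5} | {q3} | {q2} | {q1}.
q2 and q4 end up in different blocks, so they are distinguishable. For instance, the string '0' is accepted from only q4.

No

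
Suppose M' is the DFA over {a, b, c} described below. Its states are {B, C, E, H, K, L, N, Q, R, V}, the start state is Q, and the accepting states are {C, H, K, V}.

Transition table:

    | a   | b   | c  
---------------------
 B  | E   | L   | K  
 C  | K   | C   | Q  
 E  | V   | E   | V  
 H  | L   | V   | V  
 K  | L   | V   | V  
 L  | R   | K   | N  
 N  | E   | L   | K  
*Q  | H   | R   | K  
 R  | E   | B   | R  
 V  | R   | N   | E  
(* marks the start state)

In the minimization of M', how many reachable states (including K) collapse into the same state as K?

States {C} cannot be reached from the start state, so discard them.
P0 = {H,K,V} | {B,E,L,N,Q,R}.
Split {H,K,V} by δ(·,b) → {H,K} and {V}.
Refine {B,E,L,N,Q,R} on symbol a: members go to different blocks, giving {B,L,N,R} and {E} and {Q}.
Split {B,L,N,R} by δ(·,a) → {B,N,R} and {L}.
Refine {B,N,R} on symbol b: members go to different blocks, giving {B,N} and {R}.
No further refinement is possible. Final partition (7 blocks): {H,K} | {B,N} | {V} | {E} | {Q} | {L} | {R}.
The equivalence class containing K is {H,K}, of size 2.

2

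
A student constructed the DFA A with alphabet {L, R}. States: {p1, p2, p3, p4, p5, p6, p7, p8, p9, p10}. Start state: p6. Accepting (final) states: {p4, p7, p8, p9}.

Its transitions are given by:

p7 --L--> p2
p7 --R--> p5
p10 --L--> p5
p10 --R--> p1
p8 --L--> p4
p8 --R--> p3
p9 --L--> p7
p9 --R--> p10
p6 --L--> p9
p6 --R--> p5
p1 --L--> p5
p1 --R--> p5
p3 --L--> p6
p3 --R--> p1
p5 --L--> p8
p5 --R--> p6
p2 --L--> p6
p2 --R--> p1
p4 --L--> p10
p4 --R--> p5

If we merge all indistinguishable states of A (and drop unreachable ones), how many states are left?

P0 = {p4,p7,p8,p9} | {p1,p2,p3,p5,p6,p10}.
Split {p4,p7,p8,p9} by δ(·,L) → {p4,p7} and {p8,p9}.
On input L, block {p1,p2,p3,p5,p6,p10} splits into {p1,p2,p3,p10} and {p5,p6}.
Refine {p1,p2,p3,p10} on symbol R: members go to different blocks, giving {p2,p3,p10} and {p1}.
Stable partition: {p4,p7} | {p2,p3,p10} | {p8,p9} | {p5,p6} | {p1} — 5 equivalence classes.

5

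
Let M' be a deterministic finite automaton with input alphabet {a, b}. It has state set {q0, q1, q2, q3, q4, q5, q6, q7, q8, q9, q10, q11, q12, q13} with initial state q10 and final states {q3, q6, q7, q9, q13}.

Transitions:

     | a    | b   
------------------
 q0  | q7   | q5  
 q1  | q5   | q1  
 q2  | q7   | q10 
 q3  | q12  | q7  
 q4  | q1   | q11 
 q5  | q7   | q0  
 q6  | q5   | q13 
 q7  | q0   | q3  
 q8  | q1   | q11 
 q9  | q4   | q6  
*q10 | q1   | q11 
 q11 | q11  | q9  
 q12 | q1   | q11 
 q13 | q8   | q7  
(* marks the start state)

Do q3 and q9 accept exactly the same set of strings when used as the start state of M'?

Yes

First remove the unreachable states {q2}; 13 states remain.
P0 = {q3,q6,q7,q9,q13} | {q0,q1,q4,q5,q8,q10,q11,q12}.
Refine {q0,q1,q4,q5,q8,q10,q11,q12} on symbol a: members go to different blocks, giving {q1,q4,q8,q10,q11,q12} and {q0,q5}.
Split {q3,q6,q7,q9,q13} by δ(·,a) → {q3,q9,q13} and {q6,q7}.
Refine {q1,q4,q8,q10,q11,q12} on symbol a: members go to different blocks, giving {q4,q8,q10,q11,q12} and {q1}.
On input a, block {q4,q8,q10,q11,q12} splits into {q4,q8,q10,q12} and {q11}.
Stable partition: {q3,q9,q13} | {q4,q8,q10,q12} | {q0,q5} | {q6,q7} | {q1} | {q11} — 6 equivalence classes.
q3 and q9 lie in the same block of the stable partition, so they are equivalent — no string distinguishes them.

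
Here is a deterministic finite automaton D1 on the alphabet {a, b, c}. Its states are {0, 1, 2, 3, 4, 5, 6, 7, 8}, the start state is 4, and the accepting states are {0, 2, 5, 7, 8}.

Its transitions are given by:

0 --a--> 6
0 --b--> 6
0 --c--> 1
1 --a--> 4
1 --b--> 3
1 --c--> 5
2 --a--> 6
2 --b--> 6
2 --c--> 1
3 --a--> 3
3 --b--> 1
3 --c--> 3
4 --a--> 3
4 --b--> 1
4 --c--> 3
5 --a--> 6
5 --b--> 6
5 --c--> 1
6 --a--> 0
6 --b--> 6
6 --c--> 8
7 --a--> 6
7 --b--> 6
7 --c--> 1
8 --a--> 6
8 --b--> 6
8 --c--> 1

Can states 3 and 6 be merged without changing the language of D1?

First remove the unreachable states {2,7}; 7 states remain.
Initial partition by acceptance: {0,5,8} | {1,3,4,6}.
Split {1,3,4,6} by δ(·,a) → {1,3,4} and {6}.
On input c, block {1,3,4} splits into {3,4} and {1}.
Stable partition: {0,5,8} | {3,4} | {6} | {1} — 4 equivalence classes.
3 and 6 end up in different blocks, so they are distinguishable. For instance, the string 'a' is accepted from only 6.

No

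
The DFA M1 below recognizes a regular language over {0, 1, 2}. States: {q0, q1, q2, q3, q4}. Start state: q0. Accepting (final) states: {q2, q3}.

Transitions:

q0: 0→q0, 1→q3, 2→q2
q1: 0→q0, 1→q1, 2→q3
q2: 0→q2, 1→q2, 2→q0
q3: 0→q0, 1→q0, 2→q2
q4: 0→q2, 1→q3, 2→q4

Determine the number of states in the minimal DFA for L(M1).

States {q1,q4} cannot be reached from the start state, so discard them.
Initial partition by acceptance: {q2,q3} | {q0}.
On input 0, block {q2,q3} splits into {q2} and {q3}.
No further refinement is possible. Final partition (3 blocks): {q2} | {q0} | {q3}.

3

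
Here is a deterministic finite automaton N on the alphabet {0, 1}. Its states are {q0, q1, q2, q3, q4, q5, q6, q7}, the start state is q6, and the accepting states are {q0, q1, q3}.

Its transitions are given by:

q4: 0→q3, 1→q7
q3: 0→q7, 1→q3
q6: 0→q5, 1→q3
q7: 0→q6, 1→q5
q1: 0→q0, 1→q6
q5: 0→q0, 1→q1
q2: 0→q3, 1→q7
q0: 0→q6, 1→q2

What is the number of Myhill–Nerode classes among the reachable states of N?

First remove the unreachable states {q4}; 7 states remain.
Initial partition by acceptance: {q0,q1,q3} | {q2,q5,q6,q7}.
On input 0, block {q0,q1,q3} splits into {q0,q3} and {q1}.
Split {q0,q3} by δ(·,1) → {q0} and {q3}.
On input 0, block {q2,q5,q6,q7} splits into {q6,q7} and {q2} and {q5}.
Refine {q6,q7} on symbol 0: members go to different blocks, giving {q6} and {q7}.
No further refinement is possible. Final partition (7 blocks): {q0} | {q6} | {q1} | {q3} | {q2} | {q5} | {q7}.

7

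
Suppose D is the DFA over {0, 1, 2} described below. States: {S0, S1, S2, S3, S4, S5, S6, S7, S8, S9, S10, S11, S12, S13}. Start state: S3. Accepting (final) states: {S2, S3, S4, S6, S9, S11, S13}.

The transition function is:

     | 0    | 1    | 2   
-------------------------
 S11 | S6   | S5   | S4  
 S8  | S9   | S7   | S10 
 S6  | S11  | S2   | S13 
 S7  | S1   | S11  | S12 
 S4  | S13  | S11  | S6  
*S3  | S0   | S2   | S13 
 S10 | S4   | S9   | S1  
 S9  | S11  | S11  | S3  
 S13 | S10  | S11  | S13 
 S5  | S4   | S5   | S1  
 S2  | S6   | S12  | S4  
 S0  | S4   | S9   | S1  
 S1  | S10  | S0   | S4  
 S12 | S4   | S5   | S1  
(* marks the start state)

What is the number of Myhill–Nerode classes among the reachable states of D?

States {S7,S8} cannot be reached from the start state, so discard them.
Initial partition by acceptance: {S2,S3,S4,S6,S9,S11,S13} | {S0,S1,S5,S10,S12}.
Split {S2,S3,S4,S6,S9,S11,S13} by δ(·,0) → {S2,S4,S6,S9,S11} and {S3,S13}.
Refine {S2,S4,S6,S9,S11} on symbol 0: members go to different blocks, giving {S2,S6,S9,S11} and {S4}.
Split {S2,S6,S9,S11} by δ(·,1) → {S2,S11} and {S6,S9}.
Refine {S0,S1,S5,S10,S12} on symbol 0: members go to different blocks, giving {S0,S5,S10,S12} and {S1}.
Refine {S0,S5,S10,S12} on symbol 1: members go to different blocks, giving {S0,S10} and {S5,S12}.
No further refinement is possible. Final partition (7 blocks): {S2,S11} | {S0,S10} | {S3,S13} | {S4} | {S6,S9} | {S1} | {S5,S12}.

7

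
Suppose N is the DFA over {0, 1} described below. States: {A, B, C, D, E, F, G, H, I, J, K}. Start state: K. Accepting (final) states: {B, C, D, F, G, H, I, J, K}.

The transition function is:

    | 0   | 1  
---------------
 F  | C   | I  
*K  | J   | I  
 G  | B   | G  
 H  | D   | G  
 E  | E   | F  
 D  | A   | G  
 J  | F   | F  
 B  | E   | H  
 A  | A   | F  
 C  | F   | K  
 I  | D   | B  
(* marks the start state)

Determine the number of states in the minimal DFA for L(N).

Start with accepting vs non-accepting: {B,C,D,F,G,H,I,J,K} | {A,E}.
On input 0, block {B,C,D,F,G,H,I,J,K} splits into {C,F,G,H,I,J,K} and {B,D}.
Refine {C,F,G,H,I,J,K} on symbol 0: members go to different blocks, giving {C,F,J,K} and {G,H,I}.
Refine {C,F,J,K} on symbol 1: members go to different blocks, giving {C,J} and {F,K}.
Split {G,H,I} by δ(·,1) → {G,H} and {I}.
The partition is now stable with 6 blocks: {C,J} | {A,E} | {B,D} | {G,H} | {F,K} | {I}.

6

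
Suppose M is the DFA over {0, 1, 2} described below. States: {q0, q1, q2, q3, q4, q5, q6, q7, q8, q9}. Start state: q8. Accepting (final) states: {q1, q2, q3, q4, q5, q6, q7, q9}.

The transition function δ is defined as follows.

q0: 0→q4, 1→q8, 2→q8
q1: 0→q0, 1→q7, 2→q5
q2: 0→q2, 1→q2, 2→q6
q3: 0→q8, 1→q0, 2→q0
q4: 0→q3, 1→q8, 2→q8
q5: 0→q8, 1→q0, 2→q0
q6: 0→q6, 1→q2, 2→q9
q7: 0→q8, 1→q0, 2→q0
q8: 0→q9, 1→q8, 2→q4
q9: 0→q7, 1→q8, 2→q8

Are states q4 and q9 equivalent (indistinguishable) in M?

Yes

Reachable states from the start: {q0,q3,q4,q7,q8,q9}. Unreachable: {q1,q2,q5,q6} — drop them.
Initial partition by acceptance: {q3,q4,q7,q9} | {q0,q8}.
Split {q3,q4,q7,q9} by δ(·,0) → {q3,q7} and {q4,q9}.
Refine {q0,q8} on symbol 2: members go to different blocks, giving {q0} and {q8}.
No further refinement is possible. Final partition (4 blocks): {q3,q7} | {q0} | {q4,q9} | {q8}.
q4 and q9 lie in the same block of the stable partition, so they are equivalent — no string distinguishes them.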